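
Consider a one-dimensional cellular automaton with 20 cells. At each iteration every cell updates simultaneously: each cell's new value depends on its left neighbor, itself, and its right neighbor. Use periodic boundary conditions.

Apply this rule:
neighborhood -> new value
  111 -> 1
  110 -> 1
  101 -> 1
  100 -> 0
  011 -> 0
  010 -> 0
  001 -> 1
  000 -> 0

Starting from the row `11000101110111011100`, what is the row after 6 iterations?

01010101010101110111

iteration 1: 01001010111011101101
iteration 2: 10010101011101110110
iteration 3: 00101010101110111011
iteration 4: 01010101010111011101
iteration 5: 10101010101011101110
iteration 6: 01010101010101110111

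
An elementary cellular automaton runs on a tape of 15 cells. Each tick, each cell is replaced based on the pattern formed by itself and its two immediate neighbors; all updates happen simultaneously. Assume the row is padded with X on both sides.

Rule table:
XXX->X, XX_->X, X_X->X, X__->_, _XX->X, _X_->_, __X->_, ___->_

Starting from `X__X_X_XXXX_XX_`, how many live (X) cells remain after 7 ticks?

11

tick 1: X___X_XXXXXXXXX
tick 2: X____XXXXXXXXXX
tick 3: X____XXXXXXXXXX  (fixed point — unchanged through tick 7)
count of X: 11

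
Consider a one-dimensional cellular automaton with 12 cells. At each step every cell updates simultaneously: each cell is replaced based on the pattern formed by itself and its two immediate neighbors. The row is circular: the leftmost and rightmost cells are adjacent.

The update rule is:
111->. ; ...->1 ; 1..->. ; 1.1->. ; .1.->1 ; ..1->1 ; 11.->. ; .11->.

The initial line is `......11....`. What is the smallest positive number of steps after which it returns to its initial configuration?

24

111111...111
.......11...
1111111...11
........11..
11111111...1
.........11.
111111111...
..........11
.111111111..
1..........1
..111111111.
11..........
...111111111
.11.........
1...11111111
..11........
11...1111111
...11.......
111...111111
....11......
1111...11111
.....11.....
11111...1111
......11....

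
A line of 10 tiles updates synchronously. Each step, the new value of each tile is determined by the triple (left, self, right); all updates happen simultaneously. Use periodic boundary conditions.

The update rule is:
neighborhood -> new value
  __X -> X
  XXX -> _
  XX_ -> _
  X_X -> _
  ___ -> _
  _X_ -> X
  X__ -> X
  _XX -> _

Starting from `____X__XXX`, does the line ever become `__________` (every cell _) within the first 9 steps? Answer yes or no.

no

X__XXXX___
XXX____X_X
___X__XX__
__XXXX__X_
_X____XXXX
_XX__X____
X__XXXX___  (repeats step 1; period 6)
step 9: ___X__XX__
step 9 is ___X__XX__, still not uniform _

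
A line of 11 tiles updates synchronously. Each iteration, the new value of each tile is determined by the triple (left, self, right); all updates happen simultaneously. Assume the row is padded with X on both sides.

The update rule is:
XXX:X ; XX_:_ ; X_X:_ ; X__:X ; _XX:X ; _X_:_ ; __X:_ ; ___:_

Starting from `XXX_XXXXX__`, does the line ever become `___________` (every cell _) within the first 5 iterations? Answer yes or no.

XX__XXXX_X_
X_X_XXX____
____XX_X___
X___X___X__
_X___X___X_
iteration 5 is _X___X___X_, still not uniform _

no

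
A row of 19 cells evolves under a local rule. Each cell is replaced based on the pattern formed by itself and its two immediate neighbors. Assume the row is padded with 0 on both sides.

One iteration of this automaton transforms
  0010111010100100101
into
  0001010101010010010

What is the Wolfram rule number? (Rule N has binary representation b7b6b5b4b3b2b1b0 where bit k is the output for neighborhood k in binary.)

176

position 5: 111 → 1  (bit 7 = 1)
position 6: 110 → 0  (bit 6 = 0)
position 3: 101 → 1  (bit 5 = 1)
position 11: 100 → 1  (bit 4 = 1)
position 4: 011 → 0  (bit 3 = 0)
position 2: 010 → 0  (bit 2 = 0)
position 1: 001 → 0  (bit 1 = 0)
position 0: 000 → 0  (bit 0 = 0)
bits b7..b0 = 10110000 = 176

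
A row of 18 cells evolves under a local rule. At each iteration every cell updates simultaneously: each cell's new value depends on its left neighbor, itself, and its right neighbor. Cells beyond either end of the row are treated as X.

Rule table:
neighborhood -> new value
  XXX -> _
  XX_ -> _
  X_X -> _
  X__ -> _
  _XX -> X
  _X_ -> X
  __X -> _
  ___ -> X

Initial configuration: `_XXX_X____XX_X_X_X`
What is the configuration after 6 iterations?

_X___X_XX_X__X_X_X
_X_X_X_X__X__X_X_X
_X_X_X_X__X__X_X_X  (fixed point — unchanged through iteration 6)

_X_X_X_X__X__X_X_X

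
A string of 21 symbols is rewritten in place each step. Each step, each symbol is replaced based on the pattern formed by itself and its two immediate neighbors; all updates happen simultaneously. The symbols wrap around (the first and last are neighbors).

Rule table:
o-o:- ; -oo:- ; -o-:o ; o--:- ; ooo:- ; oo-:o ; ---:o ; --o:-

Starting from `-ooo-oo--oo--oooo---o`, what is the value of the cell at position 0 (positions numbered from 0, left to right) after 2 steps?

step 1: ---o--o---o-----o-o-o
step 2: -o-o--o-o-o-ooo-o-o-o
position 0 holds -

-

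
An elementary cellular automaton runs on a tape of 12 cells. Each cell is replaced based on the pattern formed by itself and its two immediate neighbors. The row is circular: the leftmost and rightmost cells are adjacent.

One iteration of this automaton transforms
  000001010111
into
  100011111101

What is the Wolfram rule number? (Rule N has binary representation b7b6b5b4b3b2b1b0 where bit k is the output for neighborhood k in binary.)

126

position 10: 111 → 0  (bit 7 = 0)
position 11: 110 → 1  (bit 6 = 1)
position 6: 101 → 1  (bit 5 = 1)
position 0: 100 → 1  (bit 4 = 1)
position 9: 011 → 1  (bit 3 = 1)
position 5: 010 → 1  (bit 2 = 1)
position 4: 001 → 1  (bit 1 = 1)
position 1: 000 → 0  (bit 0 = 0)
bits b7..b0 = 01111110 = 126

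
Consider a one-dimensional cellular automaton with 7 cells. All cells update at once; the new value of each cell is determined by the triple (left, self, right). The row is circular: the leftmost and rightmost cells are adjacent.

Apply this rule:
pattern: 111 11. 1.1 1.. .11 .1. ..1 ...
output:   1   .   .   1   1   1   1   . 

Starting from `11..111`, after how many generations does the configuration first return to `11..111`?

1.11111
..11111
111111.
11111..
1111.11
111..11
11.1111
1..1111
.111111
.11111.
11111.1
1111..1
111.111
11..111

14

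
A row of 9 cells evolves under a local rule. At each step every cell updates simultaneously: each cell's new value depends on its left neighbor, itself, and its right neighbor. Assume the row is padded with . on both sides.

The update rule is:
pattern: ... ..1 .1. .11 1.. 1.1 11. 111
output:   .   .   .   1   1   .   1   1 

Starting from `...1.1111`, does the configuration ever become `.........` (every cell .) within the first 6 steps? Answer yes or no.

no

.....1111
.....1111  (fixed point — unchanged through step 6)
step 6 is .....1111, still not uniform .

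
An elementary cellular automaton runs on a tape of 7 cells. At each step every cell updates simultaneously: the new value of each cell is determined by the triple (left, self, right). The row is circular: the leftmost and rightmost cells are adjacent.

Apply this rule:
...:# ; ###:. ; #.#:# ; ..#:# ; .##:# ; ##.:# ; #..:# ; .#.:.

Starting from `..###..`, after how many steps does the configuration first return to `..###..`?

###.###
..###..

2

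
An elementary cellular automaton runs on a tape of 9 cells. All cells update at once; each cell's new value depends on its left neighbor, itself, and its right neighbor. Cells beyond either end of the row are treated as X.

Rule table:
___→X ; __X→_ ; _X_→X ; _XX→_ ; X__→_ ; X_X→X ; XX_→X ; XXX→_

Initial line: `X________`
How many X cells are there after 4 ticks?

5

tick 1: X_XXXXXX_
tick 2: XX_____XX
tick 3: _X_XXX___
tick 4: XXX__X_X_
count of X: 5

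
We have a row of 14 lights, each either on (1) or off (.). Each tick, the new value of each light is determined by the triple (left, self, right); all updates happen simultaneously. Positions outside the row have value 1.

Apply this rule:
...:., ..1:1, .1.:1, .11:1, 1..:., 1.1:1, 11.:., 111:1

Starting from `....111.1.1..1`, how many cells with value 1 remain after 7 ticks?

12

tick 1: ...111.1111.11
tick 2: ..111.1111.111
tick 3: .111.1111.1111
tick 4: 111.1111.11111
tick 5: 11.1111.111111
tick 6: 1.1111.1111111
tick 7: .1111.11111111
count of 1: 12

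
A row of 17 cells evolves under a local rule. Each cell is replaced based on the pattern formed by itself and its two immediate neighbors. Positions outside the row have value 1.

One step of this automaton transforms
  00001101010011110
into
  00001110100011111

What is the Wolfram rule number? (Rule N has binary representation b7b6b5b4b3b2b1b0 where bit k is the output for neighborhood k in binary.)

232

position 13: 111 → 1  (bit 7 = 1)
position 5: 110 → 1  (bit 6 = 1)
position 6: 101 → 1  (bit 5 = 1)
position 0: 100 → 0  (bit 4 = 0)
position 4: 011 → 1  (bit 3 = 1)
position 7: 010 → 0  (bit 2 = 0)
position 3: 001 → 0  (bit 1 = 0)
position 1: 000 → 0  (bit 0 = 0)
bits b7..b0 = 11101000 = 232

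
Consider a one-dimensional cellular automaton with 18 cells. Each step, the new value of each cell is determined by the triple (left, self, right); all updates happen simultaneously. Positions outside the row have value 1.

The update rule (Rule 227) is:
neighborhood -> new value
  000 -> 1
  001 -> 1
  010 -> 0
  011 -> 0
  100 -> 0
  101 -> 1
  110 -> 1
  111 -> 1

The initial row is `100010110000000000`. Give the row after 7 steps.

step 1: 101101010111111111
step 2: 110110101011111111
step 3: 111011010101111111
step 4: 111101101010111111
step 5: 111110110101011111
step 6: 111111011010101111
step 7: 111111101101010111

111111101101010111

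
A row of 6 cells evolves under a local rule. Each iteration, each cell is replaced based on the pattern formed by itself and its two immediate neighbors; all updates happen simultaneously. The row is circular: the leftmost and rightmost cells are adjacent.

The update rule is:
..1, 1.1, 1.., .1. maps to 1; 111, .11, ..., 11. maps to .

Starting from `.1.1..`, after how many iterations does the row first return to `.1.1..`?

11111.
.....1
1...11
.1.1..

4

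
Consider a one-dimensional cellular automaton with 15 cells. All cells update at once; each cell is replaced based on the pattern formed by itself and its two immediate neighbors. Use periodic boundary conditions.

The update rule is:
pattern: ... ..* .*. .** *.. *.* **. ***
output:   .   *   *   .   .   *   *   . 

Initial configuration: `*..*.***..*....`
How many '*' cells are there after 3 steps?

10

*.***..*.**...*
**..*.***.*..*.
.*.***..***.***
count of *: 10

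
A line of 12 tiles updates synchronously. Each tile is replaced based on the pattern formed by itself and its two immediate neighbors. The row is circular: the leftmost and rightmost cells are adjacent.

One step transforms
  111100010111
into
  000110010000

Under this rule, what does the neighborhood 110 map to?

1

At position 3 the neighborhood is 110; the next row has 1 there.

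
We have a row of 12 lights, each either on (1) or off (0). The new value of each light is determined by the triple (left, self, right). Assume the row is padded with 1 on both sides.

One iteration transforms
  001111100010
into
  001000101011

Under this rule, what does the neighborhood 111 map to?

At position 3 the neighborhood is 111; the next row has 0 there.

0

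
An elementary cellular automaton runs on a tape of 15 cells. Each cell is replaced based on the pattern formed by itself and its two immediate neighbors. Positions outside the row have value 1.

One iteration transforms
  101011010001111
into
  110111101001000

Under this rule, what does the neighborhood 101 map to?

1

At position 1 the neighborhood is 101; the next row has 1 there.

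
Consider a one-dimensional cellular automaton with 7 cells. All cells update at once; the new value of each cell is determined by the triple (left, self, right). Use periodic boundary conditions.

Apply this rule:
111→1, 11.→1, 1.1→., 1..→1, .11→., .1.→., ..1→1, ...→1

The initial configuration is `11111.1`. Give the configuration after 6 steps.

1111.11

step 1: 11111..
step 2: .111111
step 3: ..11111
step 4: 11.1111
step 5: 11..111
step 6: 1111.11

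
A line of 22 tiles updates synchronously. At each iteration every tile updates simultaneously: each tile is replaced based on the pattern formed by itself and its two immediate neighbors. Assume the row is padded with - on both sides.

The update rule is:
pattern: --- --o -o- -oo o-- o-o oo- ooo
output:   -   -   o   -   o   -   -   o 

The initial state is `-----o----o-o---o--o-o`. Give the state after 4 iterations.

------------o---o--o-o

iteration 1: -----oo---o-oo--oo-o-o
iteration 2: -------o--o---o----o-o
iteration 3: -------oo-oo--oo---o-o
iteration 4: ------------o---o--o-o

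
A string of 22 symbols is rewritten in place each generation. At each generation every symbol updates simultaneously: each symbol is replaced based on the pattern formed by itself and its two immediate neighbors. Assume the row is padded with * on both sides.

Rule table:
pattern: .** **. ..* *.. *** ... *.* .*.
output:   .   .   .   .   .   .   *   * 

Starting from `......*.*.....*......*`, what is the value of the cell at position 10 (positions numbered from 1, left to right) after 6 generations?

.

generation 1: ......***.....*.......
generation 2: ..............*.......
generation 3: ..............*.......  (fixed point — unchanged through generation 6)
position 10 holds .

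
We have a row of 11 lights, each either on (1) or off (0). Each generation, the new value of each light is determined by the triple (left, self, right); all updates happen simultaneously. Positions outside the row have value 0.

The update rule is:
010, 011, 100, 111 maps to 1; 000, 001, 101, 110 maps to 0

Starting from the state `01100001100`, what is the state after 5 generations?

01010101010

generation 1: 01010001010
generation 2: 01011001011
generation 3: 01010101010
generation 4: 01010101011
generation 5: 01010101010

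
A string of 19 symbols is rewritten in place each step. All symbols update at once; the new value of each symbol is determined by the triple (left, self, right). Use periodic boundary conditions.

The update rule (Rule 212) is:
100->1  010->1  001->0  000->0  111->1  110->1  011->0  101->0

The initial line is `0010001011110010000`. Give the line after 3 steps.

0000100110011100110

0011001001111011000
0001101100111001100
0000100110011100110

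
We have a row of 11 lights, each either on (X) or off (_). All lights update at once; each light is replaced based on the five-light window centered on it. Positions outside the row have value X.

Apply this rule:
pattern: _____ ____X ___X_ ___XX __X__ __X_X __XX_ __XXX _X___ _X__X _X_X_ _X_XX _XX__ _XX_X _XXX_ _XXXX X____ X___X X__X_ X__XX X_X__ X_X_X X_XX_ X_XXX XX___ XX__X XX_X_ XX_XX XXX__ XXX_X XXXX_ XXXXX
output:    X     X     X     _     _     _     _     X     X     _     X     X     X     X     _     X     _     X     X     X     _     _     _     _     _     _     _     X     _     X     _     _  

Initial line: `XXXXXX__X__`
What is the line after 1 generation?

_______X__X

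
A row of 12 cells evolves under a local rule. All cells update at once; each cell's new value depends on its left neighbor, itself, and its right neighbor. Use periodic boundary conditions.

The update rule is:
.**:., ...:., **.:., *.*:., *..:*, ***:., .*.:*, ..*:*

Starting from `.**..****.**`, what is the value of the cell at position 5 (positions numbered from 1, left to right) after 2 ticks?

tick 1: ...**.......
tick 2: ..*..*......
position 5 holds .

.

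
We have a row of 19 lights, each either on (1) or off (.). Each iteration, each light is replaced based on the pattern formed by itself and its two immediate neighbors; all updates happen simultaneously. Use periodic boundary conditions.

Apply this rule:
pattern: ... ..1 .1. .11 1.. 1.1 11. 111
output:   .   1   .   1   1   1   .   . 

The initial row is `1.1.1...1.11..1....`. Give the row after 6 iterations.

1.1.11.11.1.11.1.1.

.1.1.1.1.11.11.1..1
1.1.1.1.11.11.1.11.
.1.1.1.11.11.1.11.1
1.1.1.11.11.1.11.1.
.1.1.11.11.1.11.1.1
1.1.11.11.1.11.1.1.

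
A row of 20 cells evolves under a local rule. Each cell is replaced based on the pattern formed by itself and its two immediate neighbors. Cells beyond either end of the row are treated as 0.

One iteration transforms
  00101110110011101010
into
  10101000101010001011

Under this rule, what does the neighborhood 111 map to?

0

At position 5 the neighborhood is 111; the next row has 0 there.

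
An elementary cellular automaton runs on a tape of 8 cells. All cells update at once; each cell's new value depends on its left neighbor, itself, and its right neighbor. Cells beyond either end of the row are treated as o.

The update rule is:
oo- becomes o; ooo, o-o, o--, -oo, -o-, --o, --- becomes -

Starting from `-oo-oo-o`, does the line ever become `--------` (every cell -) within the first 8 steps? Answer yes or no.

--o--o--
--------
all cells are - at step 2

yes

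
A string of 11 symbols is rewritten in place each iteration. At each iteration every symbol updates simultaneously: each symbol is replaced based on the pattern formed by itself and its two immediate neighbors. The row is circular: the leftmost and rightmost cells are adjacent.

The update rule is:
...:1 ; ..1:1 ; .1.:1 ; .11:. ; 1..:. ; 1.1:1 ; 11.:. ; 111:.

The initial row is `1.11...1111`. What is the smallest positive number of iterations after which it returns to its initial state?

22

.1...11....
11.11...111
..1...11...
111.11...11
...1...11..
1111.11...1
....1...11.
11111.11...
.....1...11
.11111.11..
1.....1...1
..11111.11.
11.....1...
...11111.11
.11.....1..
1...11111.1
..11.....1.
11...11111.
...11.....1
.11...11111
1...11.....
1.11...1111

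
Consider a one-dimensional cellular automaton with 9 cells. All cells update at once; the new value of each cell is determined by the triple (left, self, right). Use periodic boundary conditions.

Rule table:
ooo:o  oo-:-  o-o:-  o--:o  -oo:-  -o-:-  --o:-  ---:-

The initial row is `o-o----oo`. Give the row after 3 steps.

step 1: ---o----o
step 2: o---o----
step 3: -o---o---

-o---o---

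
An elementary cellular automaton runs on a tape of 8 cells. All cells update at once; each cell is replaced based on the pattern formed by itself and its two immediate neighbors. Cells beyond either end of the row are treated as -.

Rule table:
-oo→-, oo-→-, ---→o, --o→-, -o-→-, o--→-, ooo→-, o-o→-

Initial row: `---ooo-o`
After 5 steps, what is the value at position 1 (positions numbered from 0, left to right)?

o

oo------
---ooooo
oo------  (repeats step 1; period 2)
step 5: oo------
position 1 holds o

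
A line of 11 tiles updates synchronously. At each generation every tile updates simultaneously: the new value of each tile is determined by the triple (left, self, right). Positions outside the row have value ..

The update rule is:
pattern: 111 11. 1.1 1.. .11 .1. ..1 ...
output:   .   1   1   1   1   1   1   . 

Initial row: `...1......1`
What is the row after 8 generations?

11111111.11

..111....11
.11.11..111
111111111.1
1.......111
11.....11.1
111...11111
1.11.11...1
11111111.11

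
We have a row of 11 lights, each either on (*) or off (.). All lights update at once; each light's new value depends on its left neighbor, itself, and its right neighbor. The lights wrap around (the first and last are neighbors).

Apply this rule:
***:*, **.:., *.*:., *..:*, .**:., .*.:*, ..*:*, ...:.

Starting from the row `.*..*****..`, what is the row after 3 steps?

****.***.*.
.**...*..*.
*..*.******

*..*.******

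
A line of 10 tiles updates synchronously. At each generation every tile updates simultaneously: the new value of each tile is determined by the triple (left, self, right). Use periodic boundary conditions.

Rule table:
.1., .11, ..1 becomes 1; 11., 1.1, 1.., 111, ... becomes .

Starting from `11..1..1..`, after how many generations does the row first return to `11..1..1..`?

1..11.11.1
..11..1..1
.11..11.11
.1..11..1.
11.11..11.
1..1..11..
1.11.11..1
..1..1..11
.11.11.11.
11..1..1..

10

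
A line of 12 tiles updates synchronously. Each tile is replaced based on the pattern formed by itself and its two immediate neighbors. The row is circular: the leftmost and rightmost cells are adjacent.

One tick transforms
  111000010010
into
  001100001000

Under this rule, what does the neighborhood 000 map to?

At position 4 the neighborhood is 000; the next row has 0 there.

0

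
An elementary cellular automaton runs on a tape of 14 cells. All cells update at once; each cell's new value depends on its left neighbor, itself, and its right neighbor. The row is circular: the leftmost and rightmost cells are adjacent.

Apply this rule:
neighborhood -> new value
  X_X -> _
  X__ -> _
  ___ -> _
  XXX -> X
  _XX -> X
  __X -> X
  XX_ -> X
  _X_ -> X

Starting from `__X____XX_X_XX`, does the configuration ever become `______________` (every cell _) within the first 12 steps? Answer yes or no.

no

_XX___XXX_X_XX
_XX__XXXX_X_XX
_XX_XXXXX_X_XX
_XX_XXXXX_X_XX  (fixed point — unchanged through step 12)
step 12 is _XX_XXXXX_X_XX, still not uniform _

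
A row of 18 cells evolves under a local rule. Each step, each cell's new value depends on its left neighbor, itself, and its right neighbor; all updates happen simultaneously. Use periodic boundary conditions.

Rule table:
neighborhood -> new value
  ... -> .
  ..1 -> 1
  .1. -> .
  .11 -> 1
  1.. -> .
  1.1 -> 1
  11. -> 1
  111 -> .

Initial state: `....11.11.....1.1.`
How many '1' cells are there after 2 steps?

5

...111111....1.1..
..11....1...1.1...
count of 1: 5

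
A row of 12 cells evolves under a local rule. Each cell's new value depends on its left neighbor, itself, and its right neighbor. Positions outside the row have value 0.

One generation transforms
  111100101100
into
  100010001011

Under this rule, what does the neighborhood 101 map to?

At position 7 the neighborhood is 101; the next row has 0 there.

0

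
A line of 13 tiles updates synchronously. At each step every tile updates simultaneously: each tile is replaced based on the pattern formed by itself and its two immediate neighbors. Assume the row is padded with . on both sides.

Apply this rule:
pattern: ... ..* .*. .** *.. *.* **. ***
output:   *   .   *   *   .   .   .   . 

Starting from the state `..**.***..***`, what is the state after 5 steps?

*.*..*....*..
*.*..*.**.*.*
*.*..*.*..*.*
*.*..*.*..*.*  (fixed point — unchanged through step 5)

*.*..*.*..*.*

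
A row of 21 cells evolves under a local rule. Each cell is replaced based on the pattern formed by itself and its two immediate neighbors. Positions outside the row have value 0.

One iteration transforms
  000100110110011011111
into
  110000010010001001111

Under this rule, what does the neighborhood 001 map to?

At position 2 the neighborhood is 001; the next row has 0 there.

0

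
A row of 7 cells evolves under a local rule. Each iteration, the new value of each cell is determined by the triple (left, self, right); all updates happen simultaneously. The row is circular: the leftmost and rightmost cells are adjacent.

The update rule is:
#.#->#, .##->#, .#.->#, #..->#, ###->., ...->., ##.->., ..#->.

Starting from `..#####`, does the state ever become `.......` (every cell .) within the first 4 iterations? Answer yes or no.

#.#....
####...
#...#..
##..##.
iteration 4 is ##..##., still not uniform .

no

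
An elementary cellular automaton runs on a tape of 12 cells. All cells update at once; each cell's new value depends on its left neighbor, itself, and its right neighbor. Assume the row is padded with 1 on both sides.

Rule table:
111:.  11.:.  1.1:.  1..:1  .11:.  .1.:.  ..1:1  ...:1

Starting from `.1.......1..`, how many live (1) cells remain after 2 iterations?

2

..1111111.11
11..........
count of 1: 2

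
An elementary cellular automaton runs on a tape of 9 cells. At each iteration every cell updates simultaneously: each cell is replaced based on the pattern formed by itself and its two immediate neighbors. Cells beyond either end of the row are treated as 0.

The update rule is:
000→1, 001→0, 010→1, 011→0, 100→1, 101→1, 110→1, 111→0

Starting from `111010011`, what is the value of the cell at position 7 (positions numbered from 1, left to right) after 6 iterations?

iteration 1: 001111001
iteration 2: 100001101
iteration 3: 111100111
iteration 4: 000110001
iteration 5: 110011101
iteration 6: 011000111
position 7 holds 1

1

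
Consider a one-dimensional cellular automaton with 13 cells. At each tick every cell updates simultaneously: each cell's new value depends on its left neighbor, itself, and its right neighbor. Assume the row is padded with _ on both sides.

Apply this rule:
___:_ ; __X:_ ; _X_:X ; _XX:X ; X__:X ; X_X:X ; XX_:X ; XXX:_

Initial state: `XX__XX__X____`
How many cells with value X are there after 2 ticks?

tick 1: XXX_XXX_XX___
tick 2: X_XXX_XXXXX__
count of X: 9

9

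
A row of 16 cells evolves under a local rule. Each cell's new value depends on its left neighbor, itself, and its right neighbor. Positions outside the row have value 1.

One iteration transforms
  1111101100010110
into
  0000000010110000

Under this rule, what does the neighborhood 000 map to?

At position 9 the neighborhood is 000; the next row has 0 there.

0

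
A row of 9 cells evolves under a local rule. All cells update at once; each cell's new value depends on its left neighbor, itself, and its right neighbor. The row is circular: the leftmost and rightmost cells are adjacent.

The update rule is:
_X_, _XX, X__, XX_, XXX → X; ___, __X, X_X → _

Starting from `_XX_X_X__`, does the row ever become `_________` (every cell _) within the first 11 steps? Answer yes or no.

no

_XX_X_XX_
_XX_X_XXX
_XX_X_XXX  (fixed point — unchanged through step 11)
step 11 is _XX_X_XXX, still not uniform _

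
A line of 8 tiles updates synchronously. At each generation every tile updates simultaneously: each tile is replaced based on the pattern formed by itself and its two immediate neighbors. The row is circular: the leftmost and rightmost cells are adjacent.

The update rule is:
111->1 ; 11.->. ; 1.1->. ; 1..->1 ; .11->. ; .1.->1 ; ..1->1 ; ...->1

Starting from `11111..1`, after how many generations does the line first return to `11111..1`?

6

1111.11.
.11.....
1..11111
.11.1111
.....11.
11111..1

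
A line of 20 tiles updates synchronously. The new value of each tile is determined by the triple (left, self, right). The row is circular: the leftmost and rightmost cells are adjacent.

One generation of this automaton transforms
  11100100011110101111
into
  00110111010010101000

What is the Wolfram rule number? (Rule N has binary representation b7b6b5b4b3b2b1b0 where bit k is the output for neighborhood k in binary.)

93

position 0: 111 → 0  (bit 7 = 0)
position 2: 110 → 1  (bit 6 = 1)
position 13: 101 → 0  (bit 5 = 0)
position 3: 100 → 1  (bit 4 = 1)
position 9: 011 → 1  (bit 3 = 1)
position 5: 010 → 1  (bit 2 = 1)
position 4: 001 → 0  (bit 1 = 0)
position 7: 000 → 1  (bit 0 = 1)
bits b7..b0 = 01011101 = 93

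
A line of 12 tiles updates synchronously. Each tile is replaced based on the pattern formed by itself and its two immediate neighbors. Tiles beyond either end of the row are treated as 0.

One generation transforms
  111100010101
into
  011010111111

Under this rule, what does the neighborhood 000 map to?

0

At position 5 the neighborhood is 000; the next row has 0 there.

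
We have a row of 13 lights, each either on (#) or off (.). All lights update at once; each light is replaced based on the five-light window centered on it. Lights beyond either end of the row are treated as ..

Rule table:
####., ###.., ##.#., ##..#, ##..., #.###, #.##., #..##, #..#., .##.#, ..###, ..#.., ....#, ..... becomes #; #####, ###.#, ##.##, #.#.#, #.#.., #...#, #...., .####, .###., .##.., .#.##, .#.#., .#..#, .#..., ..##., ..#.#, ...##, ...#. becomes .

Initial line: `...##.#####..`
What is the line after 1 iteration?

##..#.#..###.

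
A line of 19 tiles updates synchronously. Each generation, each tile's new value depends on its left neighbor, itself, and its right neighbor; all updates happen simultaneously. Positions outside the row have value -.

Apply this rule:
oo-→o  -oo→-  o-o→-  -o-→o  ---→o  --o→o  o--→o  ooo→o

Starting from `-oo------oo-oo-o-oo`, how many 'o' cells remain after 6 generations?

generation 1: o-ooooooo-o--o-o--o
generation 2: o--oooooo-oooo-oooo
generation 3: ooo-ooooo--ooo--ooo
generation 4: -oo--oooooo-oooo-oo
generation 5: o-ooo-ooooo--ooo--o
generation 6: o--oo--oooooo-ooooo
count of o: 14

14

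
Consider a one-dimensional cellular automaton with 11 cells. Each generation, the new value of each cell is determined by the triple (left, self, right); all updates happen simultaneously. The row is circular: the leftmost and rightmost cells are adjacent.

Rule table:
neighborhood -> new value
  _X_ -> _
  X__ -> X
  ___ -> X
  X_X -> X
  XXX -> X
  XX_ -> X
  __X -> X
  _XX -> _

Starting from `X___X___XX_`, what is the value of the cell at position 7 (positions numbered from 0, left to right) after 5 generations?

generation 1: _XXX_XXX_XX
generation 2: X_XXX_XXX_X
generation 3: XX_XXX_XXX_
generation 4: _XX_XXX_XXX
generation 5: X_XX_XXX_XX
position 7 holds X

X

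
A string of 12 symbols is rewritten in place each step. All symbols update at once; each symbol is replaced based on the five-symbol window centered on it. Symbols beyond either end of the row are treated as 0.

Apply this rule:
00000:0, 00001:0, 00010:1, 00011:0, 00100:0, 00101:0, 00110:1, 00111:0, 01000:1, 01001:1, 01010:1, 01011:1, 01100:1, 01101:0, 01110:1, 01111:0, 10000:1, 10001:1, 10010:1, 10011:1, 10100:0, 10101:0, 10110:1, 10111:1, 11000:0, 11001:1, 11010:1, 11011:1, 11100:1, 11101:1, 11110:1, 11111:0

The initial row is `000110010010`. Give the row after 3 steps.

000111101101
000001111010
000000011101

000000011101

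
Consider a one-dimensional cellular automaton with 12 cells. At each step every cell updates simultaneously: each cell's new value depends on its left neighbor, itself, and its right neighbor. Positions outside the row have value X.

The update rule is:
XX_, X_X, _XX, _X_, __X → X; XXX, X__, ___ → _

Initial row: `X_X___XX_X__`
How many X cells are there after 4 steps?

step 1: XXX__XXXXX_X
step 2: __X_XX___XXX
step 3: _XXXXX__XX__
step 4: XX___X_XXX_X
count of X: 7

7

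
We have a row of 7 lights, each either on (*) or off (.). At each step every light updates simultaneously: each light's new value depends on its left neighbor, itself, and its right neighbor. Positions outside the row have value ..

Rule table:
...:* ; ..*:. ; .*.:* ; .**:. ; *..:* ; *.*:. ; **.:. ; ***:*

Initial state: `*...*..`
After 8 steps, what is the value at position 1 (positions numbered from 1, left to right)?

.

step 1: ***.***
step 2: .*...*.
step 3: .***.**
step 4: ..*....
step 5: *.*****
step 6: *..***.
step 7: **..*.*
step 8: ..*.*.*
position 1 holds .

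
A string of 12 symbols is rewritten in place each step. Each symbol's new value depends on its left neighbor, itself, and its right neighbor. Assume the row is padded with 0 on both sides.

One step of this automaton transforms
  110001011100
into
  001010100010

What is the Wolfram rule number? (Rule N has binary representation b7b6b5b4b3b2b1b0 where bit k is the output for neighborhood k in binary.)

50

position 8: 111 → 0  (bit 7 = 0)
position 1: 110 → 0  (bit 6 = 0)
position 6: 101 → 1  (bit 5 = 1)
position 2: 100 → 1  (bit 4 = 1)
position 0: 011 → 0  (bit 3 = 0)
position 5: 010 → 0  (bit 2 = 0)
position 4: 001 → 1  (bit 1 = 1)
position 3: 000 → 0  (bit 0 = 0)
bits b7..b0 = 00110010 = 50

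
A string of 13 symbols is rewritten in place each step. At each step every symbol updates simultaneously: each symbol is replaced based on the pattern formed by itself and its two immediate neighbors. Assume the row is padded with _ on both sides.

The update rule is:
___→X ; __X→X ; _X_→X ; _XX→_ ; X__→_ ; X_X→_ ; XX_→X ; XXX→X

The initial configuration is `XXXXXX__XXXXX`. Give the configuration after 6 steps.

_XXXXX_X_XXXX
X_XXXX_X__XXX
X__XXX_X_X_XX
X_X_XX_X_X__X
X_X__X_X_X_XX
X_X_XX_X_X__X

X_X_XX_X_X__X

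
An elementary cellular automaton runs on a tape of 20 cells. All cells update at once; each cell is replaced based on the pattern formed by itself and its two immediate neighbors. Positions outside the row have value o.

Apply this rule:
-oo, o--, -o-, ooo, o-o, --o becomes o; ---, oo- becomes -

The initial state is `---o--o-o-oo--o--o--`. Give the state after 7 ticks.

o-ooooooooo-oooooooo
-ooooooooo-ooooooooo
ooooooooo-oooooooooo
oooooooo-ooooooooooo
ooooooo-oooooooooooo
oooooo-ooooooooooooo
ooooo-oooooooooooooo

ooooo-oooooooooooooo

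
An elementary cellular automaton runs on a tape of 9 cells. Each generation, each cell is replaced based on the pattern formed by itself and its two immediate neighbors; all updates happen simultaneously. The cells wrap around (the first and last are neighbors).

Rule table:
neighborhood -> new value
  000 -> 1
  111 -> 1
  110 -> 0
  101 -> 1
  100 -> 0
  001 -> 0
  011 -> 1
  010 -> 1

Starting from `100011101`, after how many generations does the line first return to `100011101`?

18

001011011
001110110
101101100
111011000
110110010
101100011
011001011
110001110
100101101
000111011
010110110
011101100
011011001
110110001
101100101
011000111
110010110
100011101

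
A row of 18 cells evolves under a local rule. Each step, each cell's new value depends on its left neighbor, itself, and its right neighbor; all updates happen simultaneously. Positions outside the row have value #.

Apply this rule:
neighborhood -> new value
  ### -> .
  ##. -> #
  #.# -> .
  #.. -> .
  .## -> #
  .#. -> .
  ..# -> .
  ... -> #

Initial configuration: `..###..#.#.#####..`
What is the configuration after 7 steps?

step 1: ..#.#......#...#..
step 2: ......####...#....
step 3: .####.#..#.#...##.
step 4: .#..#........#.##.
step 5: ......######...##.
step 6: .####.#....#.#.##.
step 7: .#..#...##.....##.

.#..#...##.....##.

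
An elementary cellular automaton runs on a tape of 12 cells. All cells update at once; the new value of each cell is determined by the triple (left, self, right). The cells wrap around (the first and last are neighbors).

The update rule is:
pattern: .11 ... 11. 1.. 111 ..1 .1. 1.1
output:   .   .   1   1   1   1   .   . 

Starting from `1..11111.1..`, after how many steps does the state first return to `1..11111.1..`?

.11.1111..11
..1..11111.1
11.11.1111..
.1..1..11111
..11.11.1111
11.1..1..111
11..11.11.11
1111.1..1..1
1111..11.11.
.11111.1..1.
1.1111..11.1
1..11111.1..

12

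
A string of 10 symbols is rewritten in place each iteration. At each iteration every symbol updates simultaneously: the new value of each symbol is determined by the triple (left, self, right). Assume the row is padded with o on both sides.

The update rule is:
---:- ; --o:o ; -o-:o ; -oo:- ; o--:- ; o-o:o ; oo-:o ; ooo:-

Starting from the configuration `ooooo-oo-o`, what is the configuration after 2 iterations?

---o-oo-oo

----oo-oo-
---o-oo-oo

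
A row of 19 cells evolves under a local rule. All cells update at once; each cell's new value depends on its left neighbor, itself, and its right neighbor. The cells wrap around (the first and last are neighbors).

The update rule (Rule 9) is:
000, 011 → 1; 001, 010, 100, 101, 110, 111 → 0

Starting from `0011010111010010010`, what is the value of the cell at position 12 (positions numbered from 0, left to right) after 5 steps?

step 1: 1010000100000000000
step 2: 0000110001111111110
step 3: 1110100101000000000
step 4: 1000000000011111110
step 5: 0011111111010000000
position 12 holds 0

0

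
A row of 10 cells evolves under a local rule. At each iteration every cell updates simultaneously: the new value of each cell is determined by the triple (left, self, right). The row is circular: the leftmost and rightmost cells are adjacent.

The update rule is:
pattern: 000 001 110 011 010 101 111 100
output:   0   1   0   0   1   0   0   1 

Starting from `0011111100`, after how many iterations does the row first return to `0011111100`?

4

iteration 1: 0100000010
iteration 2: 1110000111
iteration 3: 0001001000
iteration 4: 0011111100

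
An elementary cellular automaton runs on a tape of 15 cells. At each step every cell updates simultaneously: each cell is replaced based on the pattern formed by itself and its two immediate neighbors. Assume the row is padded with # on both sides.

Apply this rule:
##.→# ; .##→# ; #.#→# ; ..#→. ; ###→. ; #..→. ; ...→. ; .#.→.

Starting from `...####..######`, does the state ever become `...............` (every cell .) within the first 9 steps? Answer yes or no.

yes

step 1: ...#..#..#.....
step 2: ...............
all cells are . at step 2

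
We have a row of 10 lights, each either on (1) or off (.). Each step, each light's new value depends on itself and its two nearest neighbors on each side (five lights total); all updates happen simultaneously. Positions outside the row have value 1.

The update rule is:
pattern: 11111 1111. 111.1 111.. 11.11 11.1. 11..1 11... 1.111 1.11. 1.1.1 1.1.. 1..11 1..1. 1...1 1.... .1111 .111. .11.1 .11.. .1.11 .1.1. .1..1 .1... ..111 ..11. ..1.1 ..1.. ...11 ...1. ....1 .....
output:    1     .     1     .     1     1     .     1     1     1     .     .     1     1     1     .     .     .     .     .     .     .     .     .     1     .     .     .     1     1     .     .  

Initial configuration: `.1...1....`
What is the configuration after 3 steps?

1..11....1
..1..1..11
.1..1..11.

.1..1..11.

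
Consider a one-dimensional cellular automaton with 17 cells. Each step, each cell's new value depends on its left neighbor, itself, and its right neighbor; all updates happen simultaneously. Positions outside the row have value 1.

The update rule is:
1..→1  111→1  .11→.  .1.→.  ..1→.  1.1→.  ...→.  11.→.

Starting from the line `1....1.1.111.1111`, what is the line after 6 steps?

1..1..1........1.

step 1: .1........1...111
step 2: ..1........1...11
step 3: 1..1........1...1
step 4: .1..1........1...
step 5: ..1..1........1..
step 6: 1..1..1........1.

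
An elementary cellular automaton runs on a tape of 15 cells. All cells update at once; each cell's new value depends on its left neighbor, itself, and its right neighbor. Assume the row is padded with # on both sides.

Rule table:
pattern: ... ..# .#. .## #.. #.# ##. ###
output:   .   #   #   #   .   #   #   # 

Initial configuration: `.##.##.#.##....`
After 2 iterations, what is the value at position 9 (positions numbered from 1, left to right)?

#

###########...#
###########..##
position 9 holds #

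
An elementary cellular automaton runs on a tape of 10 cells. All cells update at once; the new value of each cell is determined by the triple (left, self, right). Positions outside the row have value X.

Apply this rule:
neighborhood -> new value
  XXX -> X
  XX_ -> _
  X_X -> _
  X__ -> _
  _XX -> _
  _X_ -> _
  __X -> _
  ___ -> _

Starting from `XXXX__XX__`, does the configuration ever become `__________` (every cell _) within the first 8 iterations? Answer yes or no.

yes

XXX_______
XX________
X_________
__________
all cells are _ at iteration 4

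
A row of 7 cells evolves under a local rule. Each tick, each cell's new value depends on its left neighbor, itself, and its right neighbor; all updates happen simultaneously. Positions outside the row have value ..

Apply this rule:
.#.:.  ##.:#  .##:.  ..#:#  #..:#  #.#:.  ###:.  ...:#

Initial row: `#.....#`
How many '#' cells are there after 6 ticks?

3

.#####.
#....##
.####.#
#...#..
.###.##
#..#..#
count of #: 3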